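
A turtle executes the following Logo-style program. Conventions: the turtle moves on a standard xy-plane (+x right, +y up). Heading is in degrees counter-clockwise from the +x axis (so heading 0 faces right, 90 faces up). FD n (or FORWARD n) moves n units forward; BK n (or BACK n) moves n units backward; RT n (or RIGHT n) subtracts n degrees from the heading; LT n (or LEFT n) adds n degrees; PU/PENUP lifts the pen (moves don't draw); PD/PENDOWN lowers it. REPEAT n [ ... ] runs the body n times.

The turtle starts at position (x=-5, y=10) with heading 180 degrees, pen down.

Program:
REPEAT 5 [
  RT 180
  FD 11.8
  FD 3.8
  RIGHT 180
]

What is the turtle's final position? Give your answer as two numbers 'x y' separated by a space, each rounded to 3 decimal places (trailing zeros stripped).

Executing turtle program step by step:
Start: pos=(-5,10), heading=180, pen down
REPEAT 5 [
  -- iteration 1/5 --
  RT 180: heading 180 -> 0
  FD 11.8: (-5,10) -> (6.8,10) [heading=0, draw]
  FD 3.8: (6.8,10) -> (10.6,10) [heading=0, draw]
  RT 180: heading 0 -> 180
  -- iteration 2/5 --
  RT 180: heading 180 -> 0
  FD 11.8: (10.6,10) -> (22.4,10) [heading=0, draw]
  FD 3.8: (22.4,10) -> (26.2,10) [heading=0, draw]
  RT 180: heading 0 -> 180
  -- iteration 3/5 --
  RT 180: heading 180 -> 0
  FD 11.8: (26.2,10) -> (38,10) [heading=0, draw]
  FD 3.8: (38,10) -> (41.8,10) [heading=0, draw]
  RT 180: heading 0 -> 180
  -- iteration 4/5 --
  RT 180: heading 180 -> 0
  FD 11.8: (41.8,10) -> (53.6,10) [heading=0, draw]
  FD 3.8: (53.6,10) -> (57.4,10) [heading=0, draw]
  RT 180: heading 0 -> 180
  -- iteration 5/5 --
  RT 180: heading 180 -> 0
  FD 11.8: (57.4,10) -> (69.2,10) [heading=0, draw]
  FD 3.8: (69.2,10) -> (73,10) [heading=0, draw]
  RT 180: heading 0 -> 180
]
Final: pos=(73,10), heading=180, 10 segment(s) drawn

Answer: 73 10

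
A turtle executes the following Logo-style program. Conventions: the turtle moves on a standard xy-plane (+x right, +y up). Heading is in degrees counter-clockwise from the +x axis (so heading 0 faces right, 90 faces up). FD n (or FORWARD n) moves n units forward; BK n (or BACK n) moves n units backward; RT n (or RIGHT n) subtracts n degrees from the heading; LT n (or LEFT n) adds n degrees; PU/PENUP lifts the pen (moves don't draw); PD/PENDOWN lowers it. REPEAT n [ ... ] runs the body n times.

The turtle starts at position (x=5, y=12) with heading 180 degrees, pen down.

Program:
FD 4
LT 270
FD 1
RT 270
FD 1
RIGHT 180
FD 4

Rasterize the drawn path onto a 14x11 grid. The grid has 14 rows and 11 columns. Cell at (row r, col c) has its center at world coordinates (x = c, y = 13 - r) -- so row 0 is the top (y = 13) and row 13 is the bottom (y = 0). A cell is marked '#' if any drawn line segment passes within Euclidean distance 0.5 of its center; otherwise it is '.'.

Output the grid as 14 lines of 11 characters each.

Segment 0: (5,12) -> (1,12)
Segment 1: (1,12) -> (1,13)
Segment 2: (1,13) -> (0,13)
Segment 3: (0,13) -> (4,13)

Answer: #####......
.#####.....
...........
...........
...........
...........
...........
...........
...........
...........
...........
...........
...........
...........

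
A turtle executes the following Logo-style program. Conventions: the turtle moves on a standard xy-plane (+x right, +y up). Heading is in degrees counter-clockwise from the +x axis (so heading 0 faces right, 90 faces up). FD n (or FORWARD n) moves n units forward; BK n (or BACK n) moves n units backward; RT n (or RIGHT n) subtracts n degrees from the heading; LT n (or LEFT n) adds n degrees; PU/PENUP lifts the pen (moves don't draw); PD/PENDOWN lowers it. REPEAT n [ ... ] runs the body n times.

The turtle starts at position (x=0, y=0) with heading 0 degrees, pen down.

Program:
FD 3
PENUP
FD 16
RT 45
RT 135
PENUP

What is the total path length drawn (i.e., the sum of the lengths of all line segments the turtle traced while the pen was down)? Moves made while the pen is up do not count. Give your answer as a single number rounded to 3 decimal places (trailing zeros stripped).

Executing turtle program step by step:
Start: pos=(0,0), heading=0, pen down
FD 3: (0,0) -> (3,0) [heading=0, draw]
PU: pen up
FD 16: (3,0) -> (19,0) [heading=0, move]
RT 45: heading 0 -> 315
RT 135: heading 315 -> 180
PU: pen up
Final: pos=(19,0), heading=180, 1 segment(s) drawn

Segment lengths:
  seg 1: (0,0) -> (3,0), length = 3
Total = 3

Answer: 3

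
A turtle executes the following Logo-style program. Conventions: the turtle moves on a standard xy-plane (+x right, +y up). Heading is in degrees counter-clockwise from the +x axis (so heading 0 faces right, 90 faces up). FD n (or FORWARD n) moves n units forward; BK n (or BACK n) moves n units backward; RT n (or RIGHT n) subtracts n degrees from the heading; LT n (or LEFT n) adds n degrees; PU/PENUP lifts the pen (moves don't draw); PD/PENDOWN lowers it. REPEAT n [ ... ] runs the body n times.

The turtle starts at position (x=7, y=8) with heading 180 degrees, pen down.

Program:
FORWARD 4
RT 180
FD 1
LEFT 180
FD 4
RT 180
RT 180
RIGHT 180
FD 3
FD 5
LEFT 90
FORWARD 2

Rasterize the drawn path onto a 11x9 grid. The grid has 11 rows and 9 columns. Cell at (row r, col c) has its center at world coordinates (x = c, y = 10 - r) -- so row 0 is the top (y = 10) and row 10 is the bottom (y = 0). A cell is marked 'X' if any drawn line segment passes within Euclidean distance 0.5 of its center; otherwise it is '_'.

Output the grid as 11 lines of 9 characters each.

Segment 0: (7,8) -> (3,8)
Segment 1: (3,8) -> (4,8)
Segment 2: (4,8) -> (0,8)
Segment 3: (0,8) -> (3,8)
Segment 4: (3,8) -> (8,8)
Segment 5: (8,8) -> (8,10)

Answer: ________X
________X
XXXXXXXXX
_________
_________
_________
_________
_________
_________
_________
_________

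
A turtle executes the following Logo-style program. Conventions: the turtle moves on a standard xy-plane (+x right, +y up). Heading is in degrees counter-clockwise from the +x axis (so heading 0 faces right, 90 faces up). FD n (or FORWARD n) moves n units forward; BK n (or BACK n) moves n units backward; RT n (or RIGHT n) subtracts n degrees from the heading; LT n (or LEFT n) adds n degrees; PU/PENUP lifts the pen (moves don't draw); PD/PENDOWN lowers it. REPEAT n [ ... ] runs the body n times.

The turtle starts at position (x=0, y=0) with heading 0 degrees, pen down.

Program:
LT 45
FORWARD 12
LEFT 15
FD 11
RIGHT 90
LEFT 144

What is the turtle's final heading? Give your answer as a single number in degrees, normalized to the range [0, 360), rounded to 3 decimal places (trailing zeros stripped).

Executing turtle program step by step:
Start: pos=(0,0), heading=0, pen down
LT 45: heading 0 -> 45
FD 12: (0,0) -> (8.485,8.485) [heading=45, draw]
LT 15: heading 45 -> 60
FD 11: (8.485,8.485) -> (13.985,18.012) [heading=60, draw]
RT 90: heading 60 -> 330
LT 144: heading 330 -> 114
Final: pos=(13.985,18.012), heading=114, 2 segment(s) drawn

Answer: 114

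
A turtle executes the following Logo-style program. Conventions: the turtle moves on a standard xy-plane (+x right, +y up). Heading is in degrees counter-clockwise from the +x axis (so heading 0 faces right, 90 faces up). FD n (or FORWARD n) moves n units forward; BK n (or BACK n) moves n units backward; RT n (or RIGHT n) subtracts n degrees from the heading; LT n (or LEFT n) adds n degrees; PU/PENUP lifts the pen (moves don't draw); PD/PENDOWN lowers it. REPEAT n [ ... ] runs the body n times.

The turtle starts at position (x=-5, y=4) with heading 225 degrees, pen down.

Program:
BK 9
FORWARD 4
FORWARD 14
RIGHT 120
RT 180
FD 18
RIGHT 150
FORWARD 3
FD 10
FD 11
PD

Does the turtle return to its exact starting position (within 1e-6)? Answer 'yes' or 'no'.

Executing turtle program step by step:
Start: pos=(-5,4), heading=225, pen down
BK 9: (-5,4) -> (1.364,10.364) [heading=225, draw]
FD 4: (1.364,10.364) -> (-1.464,7.536) [heading=225, draw]
FD 14: (-1.464,7.536) -> (-11.364,-2.364) [heading=225, draw]
RT 120: heading 225 -> 105
RT 180: heading 105 -> 285
FD 18: (-11.364,-2.364) -> (-6.705,-19.751) [heading=285, draw]
RT 150: heading 285 -> 135
FD 3: (-6.705,-19.751) -> (-8.827,-17.629) [heading=135, draw]
FD 10: (-8.827,-17.629) -> (-15.898,-10.558) [heading=135, draw]
FD 11: (-15.898,-10.558) -> (-23.676,-2.78) [heading=135, draw]
PD: pen down
Final: pos=(-23.676,-2.78), heading=135, 7 segment(s) drawn

Start position: (-5, 4)
Final position: (-23.676, -2.78)
Distance = 19.868; >= 1e-6 -> NOT closed

Answer: no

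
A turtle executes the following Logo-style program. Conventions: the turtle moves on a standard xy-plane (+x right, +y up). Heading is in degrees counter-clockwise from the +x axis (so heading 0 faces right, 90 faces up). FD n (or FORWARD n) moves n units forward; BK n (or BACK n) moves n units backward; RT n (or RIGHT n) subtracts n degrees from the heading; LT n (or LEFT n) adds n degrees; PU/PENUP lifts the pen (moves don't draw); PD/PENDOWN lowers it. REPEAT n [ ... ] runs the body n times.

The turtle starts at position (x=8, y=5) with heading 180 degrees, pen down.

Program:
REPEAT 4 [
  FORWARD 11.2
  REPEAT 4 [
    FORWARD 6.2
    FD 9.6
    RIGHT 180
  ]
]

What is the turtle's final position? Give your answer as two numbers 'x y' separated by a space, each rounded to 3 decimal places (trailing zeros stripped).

Answer: -36.8 5

Derivation:
Executing turtle program step by step:
Start: pos=(8,5), heading=180, pen down
REPEAT 4 [
  -- iteration 1/4 --
  FD 11.2: (8,5) -> (-3.2,5) [heading=180, draw]
  REPEAT 4 [
    -- iteration 1/4 --
    FD 6.2: (-3.2,5) -> (-9.4,5) [heading=180, draw]
    FD 9.6: (-9.4,5) -> (-19,5) [heading=180, draw]
    RT 180: heading 180 -> 0
    -- iteration 2/4 --
    FD 6.2: (-19,5) -> (-12.8,5) [heading=0, draw]
    FD 9.6: (-12.8,5) -> (-3.2,5) [heading=0, draw]
    RT 180: heading 0 -> 180
    -- iteration 3/4 --
    FD 6.2: (-3.2,5) -> (-9.4,5) [heading=180, draw]
    FD 9.6: (-9.4,5) -> (-19,5) [heading=180, draw]
    RT 180: heading 180 -> 0
    -- iteration 4/4 --
    FD 6.2: (-19,5) -> (-12.8,5) [heading=0, draw]
    FD 9.6: (-12.8,5) -> (-3.2,5) [heading=0, draw]
    RT 180: heading 0 -> 180
  ]
  -- iteration 2/4 --
  FD 11.2: (-3.2,5) -> (-14.4,5) [heading=180, draw]
  REPEAT 4 [
    -- iteration 1/4 --
    FD 6.2: (-14.4,5) -> (-20.6,5) [heading=180, draw]
    FD 9.6: (-20.6,5) -> (-30.2,5) [heading=180, draw]
    RT 180: heading 180 -> 0
    -- iteration 2/4 --
    FD 6.2: (-30.2,5) -> (-24,5) [heading=0, draw]
    FD 9.6: (-24,5) -> (-14.4,5) [heading=0, draw]
    RT 180: heading 0 -> 180
    -- iteration 3/4 --
    FD 6.2: (-14.4,5) -> (-20.6,5) [heading=180, draw]
    FD 9.6: (-20.6,5) -> (-30.2,5) [heading=180, draw]
    RT 180: heading 180 -> 0
    -- iteration 4/4 --
    FD 6.2: (-30.2,5) -> (-24,5) [heading=0, draw]
    FD 9.6: (-24,5) -> (-14.4,5) [heading=0, draw]
    RT 180: heading 0 -> 180
  ]
  -- iteration 3/4 --
  FD 11.2: (-14.4,5) -> (-25.6,5) [heading=180, draw]
  REPEAT 4 [
    -- iteration 1/4 --
    FD 6.2: (-25.6,5) -> (-31.8,5) [heading=180, draw]
    FD 9.6: (-31.8,5) -> (-41.4,5) [heading=180, draw]
    RT 180: heading 180 -> 0
    -- iteration 2/4 --
    FD 6.2: (-41.4,5) -> (-35.2,5) [heading=0, draw]
    FD 9.6: (-35.2,5) -> (-25.6,5) [heading=0, draw]
    RT 180: heading 0 -> 180
    -- iteration 3/4 --
    FD 6.2: (-25.6,5) -> (-31.8,5) [heading=180, draw]
    FD 9.6: (-31.8,5) -> (-41.4,5) [heading=180, draw]
    RT 180: heading 180 -> 0
    -- iteration 4/4 --
    FD 6.2: (-41.4,5) -> (-35.2,5) [heading=0, draw]
    FD 9.6: (-35.2,5) -> (-25.6,5) [heading=0, draw]
    RT 180: heading 0 -> 180
  ]
  -- iteration 4/4 --
  FD 11.2: (-25.6,5) -> (-36.8,5) [heading=180, draw]
  REPEAT 4 [
    -- iteration 1/4 --
    FD 6.2: (-36.8,5) -> (-43,5) [heading=180, draw]
    FD 9.6: (-43,5) -> (-52.6,5) [heading=180, draw]
    RT 180: heading 180 -> 0
    -- iteration 2/4 --
    FD 6.2: (-52.6,5) -> (-46.4,5) [heading=0, draw]
    FD 9.6: (-46.4,5) -> (-36.8,5) [heading=0, draw]
    RT 180: heading 0 -> 180
    -- iteration 3/4 --
    FD 6.2: (-36.8,5) -> (-43,5) [heading=180, draw]
    FD 9.6: (-43,5) -> (-52.6,5) [heading=180, draw]
    RT 180: heading 180 -> 0
    -- iteration 4/4 --
    FD 6.2: (-52.6,5) -> (-46.4,5) [heading=0, draw]
    FD 9.6: (-46.4,5) -> (-36.8,5) [heading=0, draw]
    RT 180: heading 0 -> 180
  ]
]
Final: pos=(-36.8,5), heading=180, 36 segment(s) drawn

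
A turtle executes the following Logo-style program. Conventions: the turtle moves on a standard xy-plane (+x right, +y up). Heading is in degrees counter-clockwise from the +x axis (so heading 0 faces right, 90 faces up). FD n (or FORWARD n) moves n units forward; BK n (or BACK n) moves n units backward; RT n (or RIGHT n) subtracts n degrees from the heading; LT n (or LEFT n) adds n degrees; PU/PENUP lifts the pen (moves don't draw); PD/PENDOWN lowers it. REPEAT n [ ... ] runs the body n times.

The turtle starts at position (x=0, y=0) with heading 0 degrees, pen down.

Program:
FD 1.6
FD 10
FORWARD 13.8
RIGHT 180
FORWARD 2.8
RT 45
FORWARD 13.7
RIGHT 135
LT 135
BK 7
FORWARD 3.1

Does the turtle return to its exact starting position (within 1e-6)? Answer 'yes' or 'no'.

Answer: no

Derivation:
Executing turtle program step by step:
Start: pos=(0,0), heading=0, pen down
FD 1.6: (0,0) -> (1.6,0) [heading=0, draw]
FD 10: (1.6,0) -> (11.6,0) [heading=0, draw]
FD 13.8: (11.6,0) -> (25.4,0) [heading=0, draw]
RT 180: heading 0 -> 180
FD 2.8: (25.4,0) -> (22.6,0) [heading=180, draw]
RT 45: heading 180 -> 135
FD 13.7: (22.6,0) -> (12.913,9.687) [heading=135, draw]
RT 135: heading 135 -> 0
LT 135: heading 0 -> 135
BK 7: (12.913,9.687) -> (17.862,4.738) [heading=135, draw]
FD 3.1: (17.862,4.738) -> (15.67,6.93) [heading=135, draw]
Final: pos=(15.67,6.93), heading=135, 7 segment(s) drawn

Start position: (0, 0)
Final position: (15.67, 6.93)
Distance = 17.134; >= 1e-6 -> NOT closed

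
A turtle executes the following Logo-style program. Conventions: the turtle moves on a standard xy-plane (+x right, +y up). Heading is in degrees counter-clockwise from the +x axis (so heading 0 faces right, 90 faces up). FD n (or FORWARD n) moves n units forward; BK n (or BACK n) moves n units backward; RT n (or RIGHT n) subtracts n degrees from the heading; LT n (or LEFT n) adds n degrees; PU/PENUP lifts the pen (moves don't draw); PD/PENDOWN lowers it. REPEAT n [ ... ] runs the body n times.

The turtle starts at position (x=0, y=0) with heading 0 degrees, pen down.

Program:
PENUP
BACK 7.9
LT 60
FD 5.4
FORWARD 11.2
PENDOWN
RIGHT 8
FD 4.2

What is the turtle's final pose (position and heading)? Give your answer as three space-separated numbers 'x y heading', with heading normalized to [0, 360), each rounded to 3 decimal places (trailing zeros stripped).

Executing turtle program step by step:
Start: pos=(0,0), heading=0, pen down
PU: pen up
BK 7.9: (0,0) -> (-7.9,0) [heading=0, move]
LT 60: heading 0 -> 60
FD 5.4: (-7.9,0) -> (-5.2,4.677) [heading=60, move]
FD 11.2: (-5.2,4.677) -> (0.4,14.376) [heading=60, move]
PD: pen down
RT 8: heading 60 -> 52
FD 4.2: (0.4,14.376) -> (2.986,17.686) [heading=52, draw]
Final: pos=(2.986,17.686), heading=52, 1 segment(s) drawn

Answer: 2.986 17.686 52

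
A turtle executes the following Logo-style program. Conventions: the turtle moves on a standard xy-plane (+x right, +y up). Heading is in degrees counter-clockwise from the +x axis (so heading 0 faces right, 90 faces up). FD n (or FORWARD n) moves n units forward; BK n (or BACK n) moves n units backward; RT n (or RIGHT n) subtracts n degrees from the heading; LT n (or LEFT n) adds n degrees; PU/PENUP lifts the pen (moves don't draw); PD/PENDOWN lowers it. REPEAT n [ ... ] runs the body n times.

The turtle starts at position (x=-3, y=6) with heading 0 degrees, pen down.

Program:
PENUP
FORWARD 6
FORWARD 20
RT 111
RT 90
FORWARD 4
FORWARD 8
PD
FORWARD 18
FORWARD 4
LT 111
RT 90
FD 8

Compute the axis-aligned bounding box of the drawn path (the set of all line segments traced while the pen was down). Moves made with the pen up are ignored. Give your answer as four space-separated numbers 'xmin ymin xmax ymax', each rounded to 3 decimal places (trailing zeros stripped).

Executing turtle program step by step:
Start: pos=(-3,6), heading=0, pen down
PU: pen up
FD 6: (-3,6) -> (3,6) [heading=0, move]
FD 20: (3,6) -> (23,6) [heading=0, move]
RT 111: heading 0 -> 249
RT 90: heading 249 -> 159
FD 4: (23,6) -> (19.266,7.433) [heading=159, move]
FD 8: (19.266,7.433) -> (11.797,10.3) [heading=159, move]
PD: pen down
FD 18: (11.797,10.3) -> (-5.007,16.751) [heading=159, draw]
FD 4: (-5.007,16.751) -> (-8.742,18.185) [heading=159, draw]
LT 111: heading 159 -> 270
RT 90: heading 270 -> 180
FD 8: (-8.742,18.185) -> (-16.742,18.185) [heading=180, draw]
Final: pos=(-16.742,18.185), heading=180, 3 segment(s) drawn

Segment endpoints: x in {-16.742, -8.742, -5.007, 11.797}, y in {10.3, 16.751, 18.185}
xmin=-16.742, ymin=10.3, xmax=11.797, ymax=18.185

Answer: -16.742 10.3 11.797 18.185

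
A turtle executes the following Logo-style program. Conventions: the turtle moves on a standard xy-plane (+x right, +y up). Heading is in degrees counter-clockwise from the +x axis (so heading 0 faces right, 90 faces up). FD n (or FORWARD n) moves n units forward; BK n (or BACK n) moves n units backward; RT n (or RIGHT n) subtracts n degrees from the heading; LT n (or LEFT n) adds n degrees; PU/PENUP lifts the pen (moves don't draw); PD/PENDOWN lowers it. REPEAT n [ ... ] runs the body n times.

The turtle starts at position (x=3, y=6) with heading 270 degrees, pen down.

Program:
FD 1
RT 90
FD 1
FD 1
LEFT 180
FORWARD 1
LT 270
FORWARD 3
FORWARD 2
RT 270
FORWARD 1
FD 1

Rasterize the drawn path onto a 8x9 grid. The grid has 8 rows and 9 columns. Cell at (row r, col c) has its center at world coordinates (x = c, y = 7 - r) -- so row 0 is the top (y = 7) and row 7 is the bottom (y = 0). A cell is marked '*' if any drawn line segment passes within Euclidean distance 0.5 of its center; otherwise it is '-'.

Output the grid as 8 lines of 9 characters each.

Segment 0: (3,6) -> (3,5)
Segment 1: (3,5) -> (2,5)
Segment 2: (2,5) -> (1,5)
Segment 3: (1,5) -> (2,5)
Segment 4: (2,5) -> (2,2)
Segment 5: (2,2) -> (2,0)
Segment 6: (2,0) -> (3,-0)
Segment 7: (3,-0) -> (4,-0)

Answer: ---------
---*-----
-***-----
--*------
--*------
--*------
--*------
--***----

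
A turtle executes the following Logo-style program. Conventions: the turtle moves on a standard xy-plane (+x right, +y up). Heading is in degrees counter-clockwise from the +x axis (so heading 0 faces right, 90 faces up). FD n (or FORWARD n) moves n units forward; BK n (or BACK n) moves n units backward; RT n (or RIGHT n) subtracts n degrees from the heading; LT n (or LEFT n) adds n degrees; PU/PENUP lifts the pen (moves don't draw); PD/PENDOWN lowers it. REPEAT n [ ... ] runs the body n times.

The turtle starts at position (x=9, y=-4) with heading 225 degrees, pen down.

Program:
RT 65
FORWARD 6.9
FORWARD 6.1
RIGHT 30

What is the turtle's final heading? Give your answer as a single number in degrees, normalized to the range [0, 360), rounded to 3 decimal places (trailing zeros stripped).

Answer: 130

Derivation:
Executing turtle program step by step:
Start: pos=(9,-4), heading=225, pen down
RT 65: heading 225 -> 160
FD 6.9: (9,-4) -> (2.516,-1.64) [heading=160, draw]
FD 6.1: (2.516,-1.64) -> (-3.216,0.446) [heading=160, draw]
RT 30: heading 160 -> 130
Final: pos=(-3.216,0.446), heading=130, 2 segment(s) drawn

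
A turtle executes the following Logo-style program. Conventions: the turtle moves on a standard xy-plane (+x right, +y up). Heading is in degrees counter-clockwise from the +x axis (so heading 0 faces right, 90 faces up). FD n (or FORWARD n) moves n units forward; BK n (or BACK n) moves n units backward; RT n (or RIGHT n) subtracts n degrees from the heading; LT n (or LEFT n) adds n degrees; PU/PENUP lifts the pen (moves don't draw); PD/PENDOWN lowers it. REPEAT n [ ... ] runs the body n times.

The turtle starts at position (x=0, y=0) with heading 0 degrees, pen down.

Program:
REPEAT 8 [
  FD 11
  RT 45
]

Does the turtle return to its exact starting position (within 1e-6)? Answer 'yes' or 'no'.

Answer: yes

Derivation:
Executing turtle program step by step:
Start: pos=(0,0), heading=0, pen down
REPEAT 8 [
  -- iteration 1/8 --
  FD 11: (0,0) -> (11,0) [heading=0, draw]
  RT 45: heading 0 -> 315
  -- iteration 2/8 --
  FD 11: (11,0) -> (18.778,-7.778) [heading=315, draw]
  RT 45: heading 315 -> 270
  -- iteration 3/8 --
  FD 11: (18.778,-7.778) -> (18.778,-18.778) [heading=270, draw]
  RT 45: heading 270 -> 225
  -- iteration 4/8 --
  FD 11: (18.778,-18.778) -> (11,-26.556) [heading=225, draw]
  RT 45: heading 225 -> 180
  -- iteration 5/8 --
  FD 11: (11,-26.556) -> (0,-26.556) [heading=180, draw]
  RT 45: heading 180 -> 135
  -- iteration 6/8 --
  FD 11: (0,-26.556) -> (-7.778,-18.778) [heading=135, draw]
  RT 45: heading 135 -> 90
  -- iteration 7/8 --
  FD 11: (-7.778,-18.778) -> (-7.778,-7.778) [heading=90, draw]
  RT 45: heading 90 -> 45
  -- iteration 8/8 --
  FD 11: (-7.778,-7.778) -> (0,0) [heading=45, draw]
  RT 45: heading 45 -> 0
]
Final: pos=(0,0), heading=0, 8 segment(s) drawn

Start position: (0, 0)
Final position: (0, 0)
Distance = 0; < 1e-6 -> CLOSED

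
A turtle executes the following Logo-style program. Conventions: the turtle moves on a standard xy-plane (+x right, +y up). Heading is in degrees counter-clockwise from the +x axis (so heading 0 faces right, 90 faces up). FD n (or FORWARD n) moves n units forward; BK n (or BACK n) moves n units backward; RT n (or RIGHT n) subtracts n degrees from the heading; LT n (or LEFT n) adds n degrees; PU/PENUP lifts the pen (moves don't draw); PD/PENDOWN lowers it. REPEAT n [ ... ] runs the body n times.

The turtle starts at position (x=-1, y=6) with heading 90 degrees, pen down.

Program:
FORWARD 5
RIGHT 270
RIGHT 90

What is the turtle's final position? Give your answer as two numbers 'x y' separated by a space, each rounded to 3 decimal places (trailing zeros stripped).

Answer: -1 11

Derivation:
Executing turtle program step by step:
Start: pos=(-1,6), heading=90, pen down
FD 5: (-1,6) -> (-1,11) [heading=90, draw]
RT 270: heading 90 -> 180
RT 90: heading 180 -> 90
Final: pos=(-1,11), heading=90, 1 segment(s) drawn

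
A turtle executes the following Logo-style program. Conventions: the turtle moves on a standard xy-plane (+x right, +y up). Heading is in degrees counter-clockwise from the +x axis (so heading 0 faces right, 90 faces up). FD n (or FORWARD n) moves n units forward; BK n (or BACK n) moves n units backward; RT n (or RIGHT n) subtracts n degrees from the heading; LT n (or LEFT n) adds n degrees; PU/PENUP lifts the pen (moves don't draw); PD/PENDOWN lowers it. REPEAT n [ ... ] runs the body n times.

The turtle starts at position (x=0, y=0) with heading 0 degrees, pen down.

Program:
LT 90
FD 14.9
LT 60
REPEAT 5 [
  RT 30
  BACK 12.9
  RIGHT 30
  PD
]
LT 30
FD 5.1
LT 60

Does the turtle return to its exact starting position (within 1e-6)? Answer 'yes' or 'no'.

Answer: no

Derivation:
Executing turtle program step by step:
Start: pos=(0,0), heading=0, pen down
LT 90: heading 0 -> 90
FD 14.9: (0,0) -> (0,14.9) [heading=90, draw]
LT 60: heading 90 -> 150
REPEAT 5 [
  -- iteration 1/5 --
  RT 30: heading 150 -> 120
  BK 12.9: (0,14.9) -> (6.45,3.728) [heading=120, draw]
  RT 30: heading 120 -> 90
  PD: pen down
  -- iteration 2/5 --
  RT 30: heading 90 -> 60
  BK 12.9: (6.45,3.728) -> (0,-7.443) [heading=60, draw]
  RT 30: heading 60 -> 30
  PD: pen down
  -- iteration 3/5 --
  RT 30: heading 30 -> 0
  BK 12.9: (0,-7.443) -> (-12.9,-7.443) [heading=0, draw]
  RT 30: heading 0 -> 330
  PD: pen down
  -- iteration 4/5 --
  RT 30: heading 330 -> 300
  BK 12.9: (-12.9,-7.443) -> (-19.35,3.728) [heading=300, draw]
  RT 30: heading 300 -> 270
  PD: pen down
  -- iteration 5/5 --
  RT 30: heading 270 -> 240
  BK 12.9: (-19.35,3.728) -> (-12.9,14.9) [heading=240, draw]
  RT 30: heading 240 -> 210
  PD: pen down
]
LT 30: heading 210 -> 240
FD 5.1: (-12.9,14.9) -> (-15.45,10.483) [heading=240, draw]
LT 60: heading 240 -> 300
Final: pos=(-15.45,10.483), heading=300, 7 segment(s) drawn

Start position: (0, 0)
Final position: (-15.45, 10.483)
Distance = 18.671; >= 1e-6 -> NOT closed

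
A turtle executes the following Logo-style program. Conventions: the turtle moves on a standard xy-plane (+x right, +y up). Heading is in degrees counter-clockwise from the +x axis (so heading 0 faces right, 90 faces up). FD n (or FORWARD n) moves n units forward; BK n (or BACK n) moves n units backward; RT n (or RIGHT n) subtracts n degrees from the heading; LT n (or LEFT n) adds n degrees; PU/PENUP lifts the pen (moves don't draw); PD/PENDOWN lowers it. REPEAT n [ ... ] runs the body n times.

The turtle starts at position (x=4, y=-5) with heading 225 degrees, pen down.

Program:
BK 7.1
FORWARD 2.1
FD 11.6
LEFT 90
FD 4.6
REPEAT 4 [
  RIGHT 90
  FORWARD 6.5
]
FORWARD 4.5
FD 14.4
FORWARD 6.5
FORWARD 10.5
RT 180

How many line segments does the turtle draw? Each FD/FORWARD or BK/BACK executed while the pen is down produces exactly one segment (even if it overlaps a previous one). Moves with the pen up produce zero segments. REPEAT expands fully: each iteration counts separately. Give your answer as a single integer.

Answer: 12

Derivation:
Executing turtle program step by step:
Start: pos=(4,-5), heading=225, pen down
BK 7.1: (4,-5) -> (9.02,0.02) [heading=225, draw]
FD 2.1: (9.02,0.02) -> (7.536,-1.464) [heading=225, draw]
FD 11.6: (7.536,-1.464) -> (-0.667,-9.667) [heading=225, draw]
LT 90: heading 225 -> 315
FD 4.6: (-0.667,-9.667) -> (2.586,-12.92) [heading=315, draw]
REPEAT 4 [
  -- iteration 1/4 --
  RT 90: heading 315 -> 225
  FD 6.5: (2.586,-12.92) -> (-2.01,-17.516) [heading=225, draw]
  -- iteration 2/4 --
  RT 90: heading 225 -> 135
  FD 6.5: (-2.01,-17.516) -> (-6.607,-12.92) [heading=135, draw]
  -- iteration 3/4 --
  RT 90: heading 135 -> 45
  FD 6.5: (-6.607,-12.92) -> (-2.01,-8.323) [heading=45, draw]
  -- iteration 4/4 --
  RT 90: heading 45 -> 315
  FD 6.5: (-2.01,-8.323) -> (2.586,-12.92) [heading=315, draw]
]
FD 4.5: (2.586,-12.92) -> (5.768,-16.102) [heading=315, draw]
FD 14.4: (5.768,-16.102) -> (15.95,-26.284) [heading=315, draw]
FD 6.5: (15.95,-26.284) -> (20.546,-30.88) [heading=315, draw]
FD 10.5: (20.546,-30.88) -> (27.971,-38.305) [heading=315, draw]
RT 180: heading 315 -> 135
Final: pos=(27.971,-38.305), heading=135, 12 segment(s) drawn
Segments drawn: 12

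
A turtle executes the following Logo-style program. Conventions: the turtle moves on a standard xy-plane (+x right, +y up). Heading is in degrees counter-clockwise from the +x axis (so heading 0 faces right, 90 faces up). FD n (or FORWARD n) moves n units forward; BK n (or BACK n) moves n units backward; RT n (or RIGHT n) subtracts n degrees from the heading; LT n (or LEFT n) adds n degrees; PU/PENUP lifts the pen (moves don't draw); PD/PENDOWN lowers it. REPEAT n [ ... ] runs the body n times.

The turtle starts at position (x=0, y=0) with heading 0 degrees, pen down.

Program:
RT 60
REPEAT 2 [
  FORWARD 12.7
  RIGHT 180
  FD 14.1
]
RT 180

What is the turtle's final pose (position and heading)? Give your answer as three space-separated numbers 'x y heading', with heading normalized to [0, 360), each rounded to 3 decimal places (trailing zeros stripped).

Executing turtle program step by step:
Start: pos=(0,0), heading=0, pen down
RT 60: heading 0 -> 300
REPEAT 2 [
  -- iteration 1/2 --
  FD 12.7: (0,0) -> (6.35,-10.999) [heading=300, draw]
  RT 180: heading 300 -> 120
  FD 14.1: (6.35,-10.999) -> (-0.7,1.212) [heading=120, draw]
  -- iteration 2/2 --
  FD 12.7: (-0.7,1.212) -> (-7.05,12.211) [heading=120, draw]
  RT 180: heading 120 -> 300
  FD 14.1: (-7.05,12.211) -> (0,0) [heading=300, draw]
]
RT 180: heading 300 -> 120
Final: pos=(0,0), heading=120, 4 segment(s) drawn

Answer: 0 0 120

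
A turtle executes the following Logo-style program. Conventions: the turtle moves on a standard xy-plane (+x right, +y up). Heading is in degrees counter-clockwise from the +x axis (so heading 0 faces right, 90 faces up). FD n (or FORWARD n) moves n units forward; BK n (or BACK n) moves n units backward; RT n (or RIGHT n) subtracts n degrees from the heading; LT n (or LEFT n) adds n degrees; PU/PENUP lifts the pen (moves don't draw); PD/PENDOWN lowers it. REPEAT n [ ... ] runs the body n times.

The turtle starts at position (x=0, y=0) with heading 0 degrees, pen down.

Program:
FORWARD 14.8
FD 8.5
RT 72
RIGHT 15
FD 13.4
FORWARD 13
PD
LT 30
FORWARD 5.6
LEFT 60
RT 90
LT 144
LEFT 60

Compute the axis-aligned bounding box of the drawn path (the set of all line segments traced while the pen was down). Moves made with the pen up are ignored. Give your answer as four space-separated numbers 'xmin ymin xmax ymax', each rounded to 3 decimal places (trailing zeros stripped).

Answer: 0 -31.06 27.732 0

Derivation:
Executing turtle program step by step:
Start: pos=(0,0), heading=0, pen down
FD 14.8: (0,0) -> (14.8,0) [heading=0, draw]
FD 8.5: (14.8,0) -> (23.3,0) [heading=0, draw]
RT 72: heading 0 -> 288
RT 15: heading 288 -> 273
FD 13.4: (23.3,0) -> (24.001,-13.382) [heading=273, draw]
FD 13: (24.001,-13.382) -> (24.682,-26.364) [heading=273, draw]
PD: pen down
LT 30: heading 273 -> 303
FD 5.6: (24.682,-26.364) -> (27.732,-31.06) [heading=303, draw]
LT 60: heading 303 -> 3
RT 90: heading 3 -> 273
LT 144: heading 273 -> 57
LT 60: heading 57 -> 117
Final: pos=(27.732,-31.06), heading=117, 5 segment(s) drawn

Segment endpoints: x in {0, 14.8, 23.3, 24.001, 24.682, 27.732}, y in {-31.06, -26.364, -13.382, 0}
xmin=0, ymin=-31.06, xmax=27.732, ymax=0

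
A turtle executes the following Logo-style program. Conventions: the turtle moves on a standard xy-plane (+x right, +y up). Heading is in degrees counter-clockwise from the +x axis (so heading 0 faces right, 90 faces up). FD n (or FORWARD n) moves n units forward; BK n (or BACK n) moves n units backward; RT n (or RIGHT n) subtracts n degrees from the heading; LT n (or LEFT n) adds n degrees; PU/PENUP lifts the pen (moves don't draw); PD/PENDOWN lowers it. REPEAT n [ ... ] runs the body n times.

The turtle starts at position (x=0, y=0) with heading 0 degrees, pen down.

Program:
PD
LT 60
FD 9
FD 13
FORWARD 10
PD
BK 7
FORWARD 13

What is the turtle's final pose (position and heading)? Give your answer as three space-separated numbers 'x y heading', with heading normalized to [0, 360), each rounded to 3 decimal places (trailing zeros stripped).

Answer: 19 32.909 60

Derivation:
Executing turtle program step by step:
Start: pos=(0,0), heading=0, pen down
PD: pen down
LT 60: heading 0 -> 60
FD 9: (0,0) -> (4.5,7.794) [heading=60, draw]
FD 13: (4.5,7.794) -> (11,19.053) [heading=60, draw]
FD 10: (11,19.053) -> (16,27.713) [heading=60, draw]
PD: pen down
BK 7: (16,27.713) -> (12.5,21.651) [heading=60, draw]
FD 13: (12.5,21.651) -> (19,32.909) [heading=60, draw]
Final: pos=(19,32.909), heading=60, 5 segment(s) drawn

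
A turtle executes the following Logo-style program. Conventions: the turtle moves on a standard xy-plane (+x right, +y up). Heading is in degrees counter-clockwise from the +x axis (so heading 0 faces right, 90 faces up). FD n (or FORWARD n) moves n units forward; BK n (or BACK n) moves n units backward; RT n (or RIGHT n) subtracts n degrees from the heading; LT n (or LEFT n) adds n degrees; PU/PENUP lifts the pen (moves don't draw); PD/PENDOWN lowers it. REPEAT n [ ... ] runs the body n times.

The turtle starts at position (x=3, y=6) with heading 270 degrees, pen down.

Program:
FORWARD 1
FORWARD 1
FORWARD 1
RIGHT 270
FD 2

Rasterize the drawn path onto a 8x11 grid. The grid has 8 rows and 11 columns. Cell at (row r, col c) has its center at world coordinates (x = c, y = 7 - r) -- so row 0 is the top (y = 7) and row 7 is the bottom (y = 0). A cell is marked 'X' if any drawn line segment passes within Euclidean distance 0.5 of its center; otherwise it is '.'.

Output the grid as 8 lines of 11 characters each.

Segment 0: (3,6) -> (3,5)
Segment 1: (3,5) -> (3,4)
Segment 2: (3,4) -> (3,3)
Segment 3: (3,3) -> (5,3)

Answer: ...........
...X.......
...X.......
...X.......
...XXX.....
...........
...........
...........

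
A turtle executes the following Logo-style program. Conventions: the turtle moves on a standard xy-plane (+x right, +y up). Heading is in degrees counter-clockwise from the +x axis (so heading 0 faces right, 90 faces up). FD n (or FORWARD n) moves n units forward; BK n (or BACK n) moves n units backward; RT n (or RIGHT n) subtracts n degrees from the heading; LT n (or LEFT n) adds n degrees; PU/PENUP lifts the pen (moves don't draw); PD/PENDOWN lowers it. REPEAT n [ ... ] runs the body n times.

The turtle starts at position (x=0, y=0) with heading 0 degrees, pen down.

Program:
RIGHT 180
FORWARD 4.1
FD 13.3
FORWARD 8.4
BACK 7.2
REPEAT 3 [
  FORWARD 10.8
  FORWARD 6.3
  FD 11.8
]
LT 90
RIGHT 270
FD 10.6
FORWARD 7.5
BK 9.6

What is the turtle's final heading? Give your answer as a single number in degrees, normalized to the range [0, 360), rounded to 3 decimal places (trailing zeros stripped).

Answer: 0

Derivation:
Executing turtle program step by step:
Start: pos=(0,0), heading=0, pen down
RT 180: heading 0 -> 180
FD 4.1: (0,0) -> (-4.1,0) [heading=180, draw]
FD 13.3: (-4.1,0) -> (-17.4,0) [heading=180, draw]
FD 8.4: (-17.4,0) -> (-25.8,0) [heading=180, draw]
BK 7.2: (-25.8,0) -> (-18.6,0) [heading=180, draw]
REPEAT 3 [
  -- iteration 1/3 --
  FD 10.8: (-18.6,0) -> (-29.4,0) [heading=180, draw]
  FD 6.3: (-29.4,0) -> (-35.7,0) [heading=180, draw]
  FD 11.8: (-35.7,0) -> (-47.5,0) [heading=180, draw]
  -- iteration 2/3 --
  FD 10.8: (-47.5,0) -> (-58.3,0) [heading=180, draw]
  FD 6.3: (-58.3,0) -> (-64.6,0) [heading=180, draw]
  FD 11.8: (-64.6,0) -> (-76.4,0) [heading=180, draw]
  -- iteration 3/3 --
  FD 10.8: (-76.4,0) -> (-87.2,0) [heading=180, draw]
  FD 6.3: (-87.2,0) -> (-93.5,0) [heading=180, draw]
  FD 11.8: (-93.5,0) -> (-105.3,0) [heading=180, draw]
]
LT 90: heading 180 -> 270
RT 270: heading 270 -> 0
FD 10.6: (-105.3,0) -> (-94.7,0) [heading=0, draw]
FD 7.5: (-94.7,0) -> (-87.2,0) [heading=0, draw]
BK 9.6: (-87.2,0) -> (-96.8,0) [heading=0, draw]
Final: pos=(-96.8,0), heading=0, 16 segment(s) drawn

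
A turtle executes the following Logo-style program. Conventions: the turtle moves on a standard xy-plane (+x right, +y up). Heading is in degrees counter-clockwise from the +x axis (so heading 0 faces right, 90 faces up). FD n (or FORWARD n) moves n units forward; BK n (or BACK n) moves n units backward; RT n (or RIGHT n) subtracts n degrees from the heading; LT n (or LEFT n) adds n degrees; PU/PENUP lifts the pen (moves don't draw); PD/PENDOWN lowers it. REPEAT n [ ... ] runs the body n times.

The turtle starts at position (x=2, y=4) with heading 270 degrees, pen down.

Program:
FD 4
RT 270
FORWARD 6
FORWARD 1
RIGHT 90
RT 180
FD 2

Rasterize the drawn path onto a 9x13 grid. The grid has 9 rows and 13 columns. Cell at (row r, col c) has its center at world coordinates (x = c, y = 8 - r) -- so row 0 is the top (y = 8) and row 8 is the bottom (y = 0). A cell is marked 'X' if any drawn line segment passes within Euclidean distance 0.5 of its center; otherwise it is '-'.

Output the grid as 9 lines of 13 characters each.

Segment 0: (2,4) -> (2,0)
Segment 1: (2,0) -> (8,0)
Segment 2: (8,0) -> (9,0)
Segment 3: (9,0) -> (9,2)

Answer: -------------
-------------
-------------
-------------
--X----------
--X----------
--X------X---
--X------X---
--XXXXXXXX---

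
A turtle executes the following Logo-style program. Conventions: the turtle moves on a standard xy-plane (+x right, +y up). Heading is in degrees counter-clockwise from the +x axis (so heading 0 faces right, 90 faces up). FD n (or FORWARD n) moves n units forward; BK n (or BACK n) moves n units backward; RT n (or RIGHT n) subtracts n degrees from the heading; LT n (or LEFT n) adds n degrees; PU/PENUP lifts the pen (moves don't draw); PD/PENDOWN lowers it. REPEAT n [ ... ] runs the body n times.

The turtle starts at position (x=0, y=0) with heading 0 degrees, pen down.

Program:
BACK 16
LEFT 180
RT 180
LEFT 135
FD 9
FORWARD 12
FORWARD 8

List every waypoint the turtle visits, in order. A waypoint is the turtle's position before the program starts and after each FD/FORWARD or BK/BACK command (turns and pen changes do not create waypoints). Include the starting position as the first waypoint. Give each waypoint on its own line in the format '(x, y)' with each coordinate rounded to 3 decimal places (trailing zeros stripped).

Executing turtle program step by step:
Start: pos=(0,0), heading=0, pen down
BK 16: (0,0) -> (-16,0) [heading=0, draw]
LT 180: heading 0 -> 180
RT 180: heading 180 -> 0
LT 135: heading 0 -> 135
FD 9: (-16,0) -> (-22.364,6.364) [heading=135, draw]
FD 12: (-22.364,6.364) -> (-30.849,14.849) [heading=135, draw]
FD 8: (-30.849,14.849) -> (-36.506,20.506) [heading=135, draw]
Final: pos=(-36.506,20.506), heading=135, 4 segment(s) drawn
Waypoints (5 total):
(0, 0)
(-16, 0)
(-22.364, 6.364)
(-30.849, 14.849)
(-36.506, 20.506)

Answer: (0, 0)
(-16, 0)
(-22.364, 6.364)
(-30.849, 14.849)
(-36.506, 20.506)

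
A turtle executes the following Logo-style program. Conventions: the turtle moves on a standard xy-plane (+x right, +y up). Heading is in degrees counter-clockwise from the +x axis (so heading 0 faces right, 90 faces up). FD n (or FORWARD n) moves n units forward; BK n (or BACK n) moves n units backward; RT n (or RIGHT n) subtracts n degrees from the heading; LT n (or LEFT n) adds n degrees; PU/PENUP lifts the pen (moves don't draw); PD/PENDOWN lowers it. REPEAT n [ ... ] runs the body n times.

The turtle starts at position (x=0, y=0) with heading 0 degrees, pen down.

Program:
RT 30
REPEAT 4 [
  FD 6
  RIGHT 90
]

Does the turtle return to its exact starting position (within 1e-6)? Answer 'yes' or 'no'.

Executing turtle program step by step:
Start: pos=(0,0), heading=0, pen down
RT 30: heading 0 -> 330
REPEAT 4 [
  -- iteration 1/4 --
  FD 6: (0,0) -> (5.196,-3) [heading=330, draw]
  RT 90: heading 330 -> 240
  -- iteration 2/4 --
  FD 6: (5.196,-3) -> (2.196,-8.196) [heading=240, draw]
  RT 90: heading 240 -> 150
  -- iteration 3/4 --
  FD 6: (2.196,-8.196) -> (-3,-5.196) [heading=150, draw]
  RT 90: heading 150 -> 60
  -- iteration 4/4 --
  FD 6: (-3,-5.196) -> (0,0) [heading=60, draw]
  RT 90: heading 60 -> 330
]
Final: pos=(0,0), heading=330, 4 segment(s) drawn

Start position: (0, 0)
Final position: (0, 0)
Distance = 0; < 1e-6 -> CLOSED

Answer: yes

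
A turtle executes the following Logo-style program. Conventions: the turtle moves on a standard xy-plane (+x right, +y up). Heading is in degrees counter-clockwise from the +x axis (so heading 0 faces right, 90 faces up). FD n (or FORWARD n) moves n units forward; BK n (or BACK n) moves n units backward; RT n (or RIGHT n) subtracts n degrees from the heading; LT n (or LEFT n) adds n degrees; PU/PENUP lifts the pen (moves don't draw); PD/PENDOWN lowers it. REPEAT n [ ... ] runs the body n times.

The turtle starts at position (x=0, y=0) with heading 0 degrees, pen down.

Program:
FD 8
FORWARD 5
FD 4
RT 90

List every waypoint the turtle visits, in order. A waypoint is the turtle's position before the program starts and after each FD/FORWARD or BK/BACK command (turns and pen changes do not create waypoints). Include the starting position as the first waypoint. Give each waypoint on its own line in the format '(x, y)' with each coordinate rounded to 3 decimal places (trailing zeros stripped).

Executing turtle program step by step:
Start: pos=(0,0), heading=0, pen down
FD 8: (0,0) -> (8,0) [heading=0, draw]
FD 5: (8,0) -> (13,0) [heading=0, draw]
FD 4: (13,0) -> (17,0) [heading=0, draw]
RT 90: heading 0 -> 270
Final: pos=(17,0), heading=270, 3 segment(s) drawn
Waypoints (4 total):
(0, 0)
(8, 0)
(13, 0)
(17, 0)

Answer: (0, 0)
(8, 0)
(13, 0)
(17, 0)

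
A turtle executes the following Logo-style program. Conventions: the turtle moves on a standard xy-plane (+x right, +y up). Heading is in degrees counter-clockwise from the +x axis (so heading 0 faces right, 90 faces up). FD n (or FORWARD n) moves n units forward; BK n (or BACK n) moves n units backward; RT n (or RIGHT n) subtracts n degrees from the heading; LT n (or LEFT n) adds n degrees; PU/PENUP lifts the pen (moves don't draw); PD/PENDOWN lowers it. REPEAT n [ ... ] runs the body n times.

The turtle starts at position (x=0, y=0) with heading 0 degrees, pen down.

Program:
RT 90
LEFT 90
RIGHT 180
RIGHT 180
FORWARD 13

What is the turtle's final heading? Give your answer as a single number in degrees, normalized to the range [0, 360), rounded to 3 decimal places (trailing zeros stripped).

Answer: 0

Derivation:
Executing turtle program step by step:
Start: pos=(0,0), heading=0, pen down
RT 90: heading 0 -> 270
LT 90: heading 270 -> 0
RT 180: heading 0 -> 180
RT 180: heading 180 -> 0
FD 13: (0,0) -> (13,0) [heading=0, draw]
Final: pos=(13,0), heading=0, 1 segment(s) drawn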